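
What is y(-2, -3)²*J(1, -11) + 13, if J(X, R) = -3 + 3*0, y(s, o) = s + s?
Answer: -35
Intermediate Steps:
y(s, o) = 2*s
J(X, R) = -3 (J(X, R) = -3 + 0 = -3)
y(-2, -3)²*J(1, -11) + 13 = (2*(-2))²*(-3) + 13 = (-4)²*(-3) + 13 = 16*(-3) + 13 = -48 + 13 = -35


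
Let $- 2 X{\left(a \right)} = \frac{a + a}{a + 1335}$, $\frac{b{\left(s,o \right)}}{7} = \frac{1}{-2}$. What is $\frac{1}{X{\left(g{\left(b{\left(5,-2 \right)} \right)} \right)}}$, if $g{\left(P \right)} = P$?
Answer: $\frac{2663}{7} \approx 380.43$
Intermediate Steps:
$b{\left(s,o \right)} = - \frac{7}{2}$ ($b{\left(s,o \right)} = \frac{7}{-2} = 7 \left(- \frac{1}{2}\right) = - \frac{7}{2}$)
$X{\left(a \right)} = - \frac{a}{1335 + a}$ ($X{\left(a \right)} = - \frac{\left(a + a\right) \frac{1}{a + 1335}}{2} = - \frac{2 a \frac{1}{1335 + a}}{2} = - \frac{a}{1335 + a}$)
$\frac{1}{X{\left(g{\left(b{\left(5,-2 \right)} \right)} \right)}} = \frac{1}{\left(-1\right) \left(- \frac{7}{2}\right) \frac{1}{1335 - \frac{7}{2}}} = \frac{1}{\left(-1\right) \left(- \frac{7}{2}\right) \frac{1}{\frac{2663}{2}}} = \frac{1}{\left(-1\right) \left(- \frac{7}{2}\right) \frac{2}{2663}} = \frac{1}{\frac{7}{2663}} = \frac{2663}{7}$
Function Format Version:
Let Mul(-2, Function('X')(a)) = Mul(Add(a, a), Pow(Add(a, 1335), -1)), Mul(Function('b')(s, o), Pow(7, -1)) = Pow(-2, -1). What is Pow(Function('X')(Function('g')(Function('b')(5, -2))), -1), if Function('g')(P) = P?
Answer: Rational(2663, 7) ≈ 380.43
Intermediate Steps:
Function('b')(s, o) = Rational(-7, 2) (Function('b')(s, o) = Mul(7, Pow(-2, -1)) = Mul(7, Rational(-1, 2)) = Rational(-7, 2))
Function('X')(a) = Mul(-1, a, Pow(Add(1335, a), -1)) (Function('X')(a) = Mul(Rational(-1, 2), Mul(Add(a, a), Pow(Add(a, 1335), -1))) = Mul(Rational(-1, 2), Mul(Mul(2, a), Pow(Add(1335, a), -1))) = Mul(Rational(-1, 2), Mul(2, a, Pow(Add(1335, a), -1))) = Mul(-1, a, Pow(Add(1335, a), -1)))
Pow(Function('X')(Function('g')(Function('b')(5, -2))), -1) = Pow(Mul(-1, Rational(-7, 2), Pow(Add(1335, Rational(-7, 2)), -1)), -1) = Pow(Mul(-1, Rational(-7, 2), Pow(Rational(2663, 2), -1)), -1) = Pow(Mul(-1, Rational(-7, 2), Rational(2, 2663)), -1) = Pow(Rational(7, 2663), -1) = Rational(2663, 7)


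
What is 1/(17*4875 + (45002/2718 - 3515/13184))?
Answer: 17917056/1485167892299 ≈ 1.2064e-5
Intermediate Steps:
1/(17*4875 + (45002/2718 - 3515/13184)) = 1/(82875 + (45002*(1/2718) - 3515*1/13184)) = 1/(82875 + (22501/1359 - 3515/13184)) = 1/(82875 + 291876299/17917056) = 1/(1485167892299/17917056) = 17917056/1485167892299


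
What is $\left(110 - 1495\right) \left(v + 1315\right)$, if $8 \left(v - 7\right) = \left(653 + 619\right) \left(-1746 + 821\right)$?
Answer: $201867905$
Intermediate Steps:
$v = -147068$ ($v = 7 + \frac{\left(653 + 619\right) \left(-1746 + 821\right)}{8} = 7 + \frac{1272 \left(-925\right)}{8} = 7 + \frac{1}{8} \left(-1176600\right) = 7 - 147075 = -147068$)
$\left(110 - 1495\right) \left(v + 1315\right) = \left(110 - 1495\right) \left(-147068 + 1315\right) = \left(-1385\right) \left(-145753\right) = 201867905$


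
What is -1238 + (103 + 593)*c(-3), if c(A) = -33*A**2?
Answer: -207950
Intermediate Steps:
-1238 + (103 + 593)*c(-3) = -1238 + (103 + 593)*(-33*(-3)**2) = -1238 + 696*(-33*9) = -1238 + 696*(-297) = -1238 - 206712 = -207950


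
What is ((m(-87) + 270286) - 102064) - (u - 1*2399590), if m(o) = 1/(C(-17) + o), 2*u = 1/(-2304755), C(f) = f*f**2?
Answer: 5918177545599549/2304755000 ≈ 2.5678e+6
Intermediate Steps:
C(f) = f**3
u = -1/4609510 (u = (1/2)/(-2304755) = (1/2)*(-1/2304755) = -1/4609510 ≈ -2.1694e-7)
m(o) = 1/(-4913 + o) (m(o) = 1/((-17)**3 + o) = 1/(-4913 + o))
((m(-87) + 270286) - 102064) - (u - 1*2399590) = ((1/(-4913 - 87) + 270286) - 102064) - (-1/4609510 - 1*2399590) = ((1/(-5000) + 270286) - 102064) - (-1/4609510 - 2399590) = ((-1/5000 + 270286) - 102064) - 1*(-11060934100901/4609510) = (1351429999/5000 - 102064) + 11060934100901/4609510 = 841109999/5000 + 11060934100901/4609510 = 5918177545599549/2304755000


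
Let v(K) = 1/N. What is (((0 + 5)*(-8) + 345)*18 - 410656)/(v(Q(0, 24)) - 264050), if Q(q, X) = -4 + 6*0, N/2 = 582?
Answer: 471613224/307354199 ≈ 1.5344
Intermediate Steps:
N = 1164 (N = 2*582 = 1164)
Q(q, X) = -4 (Q(q, X) = -4 + 0 = -4)
v(K) = 1/1164
(((0 + 5)*(-8) + 345)*18 - 410656)/(v(Q(0, 24)) - 264050) = (((0 + 5)*(-8) + 345)*18 - 410656)/(1/1164 - 264050) = ((5*(-8) + 345)*18 - 410656)/(-307354199/1164) = ((-40 + 345)*18 - 410656)*(-1164/307354199) = (305*18 - 410656)*(-1164/307354199) = (5490 - 410656)*(-1164/307354199) = -405166*(-1164/307354199) = 471613224/307354199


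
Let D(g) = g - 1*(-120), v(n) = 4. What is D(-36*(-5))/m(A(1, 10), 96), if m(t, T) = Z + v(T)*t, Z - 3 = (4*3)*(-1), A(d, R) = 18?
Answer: 100/21 ≈ 4.7619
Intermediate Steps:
Z = -9 (Z = 3 + (4*3)*(-1) = 3 + 12*(-1) = 3 - 12 = -9)
m(t, T) = -9 + 4*t
D(g) = 120 + g (D(g) = g + 120 = 120 + g)
D(-36*(-5))/m(A(1, 10), 96) = (120 - 36*(-5))/(-9 + 4*18) = (120 + 180)/(-9 + 72) = 300/63 = 300*(1/63) = 100/21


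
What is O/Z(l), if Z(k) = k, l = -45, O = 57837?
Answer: -19279/15 ≈ -1285.3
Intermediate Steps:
O/Z(l) = 57837/(-45) = 57837*(-1/45) = -19279/15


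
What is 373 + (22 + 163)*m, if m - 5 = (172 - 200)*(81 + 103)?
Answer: -951822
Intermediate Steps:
m = -5147 (m = 5 + (172 - 200)*(81 + 103) = 5 - 28*184 = 5 - 5152 = -5147)
373 + (22 + 163)*m = 373 + (22 + 163)*(-5147) = 373 + 185*(-5147) = 373 - 952195 = -951822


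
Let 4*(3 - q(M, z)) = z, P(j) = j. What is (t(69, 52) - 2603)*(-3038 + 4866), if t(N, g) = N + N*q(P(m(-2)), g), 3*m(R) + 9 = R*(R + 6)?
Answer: -5893472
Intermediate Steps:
m(R) = -3 + R*(6 + R)/3 (m(R) = -3 + (R*(R + 6))/3 = -3 + (R*(6 + R))/3 = -3 + R*(6 + R)/3)
q(M, z) = 3 - z/4
t(N, g) = N + N*(3 - g/4)
(t(69, 52) - 2603)*(-3038 + 4866) = ((¼)*69*(16 - 1*52) - 2603)*(-3038 + 4866) = ((¼)*69*(16 - 52) - 2603)*1828 = ((¼)*69*(-36) - 2603)*1828 = (-621 - 2603)*1828 = -3224*1828 = -5893472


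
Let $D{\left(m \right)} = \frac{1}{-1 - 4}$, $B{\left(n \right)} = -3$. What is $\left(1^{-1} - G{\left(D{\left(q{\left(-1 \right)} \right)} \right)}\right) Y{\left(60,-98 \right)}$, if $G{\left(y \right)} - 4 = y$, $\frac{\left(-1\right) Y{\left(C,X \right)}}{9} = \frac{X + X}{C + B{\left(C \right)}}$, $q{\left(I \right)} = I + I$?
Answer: $- \frac{8232}{95} \approx -86.653$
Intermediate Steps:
$q{\left(I \right)} = 2 I$
$D{\left(m \right)} = - \frac{1}{5}$ ($D{\left(m \right)} = \frac{1}{-5} = - \frac{1}{5}$)
$Y{\left(C,X \right)} = - \frac{18 X}{-3 + C}$ ($Y{\left(C,X \right)} = - 9 \frac{X + X}{C - 3} = - 9 \frac{2 X}{-3 + C} = - \frac{18 X}{-3 + C}$)
$G{\left(y \right)} = 4 + y$
$\left(1^{-1} - G{\left(D{\left(q{\left(-1 \right)} \right)} \right)}\right) Y{\left(60,-98 \right)} = \left(1^{-1} - \left(4 - \frac{1}{5}\right)\right) \left(\left(-18\right) \left(-98\right) \frac{1}{-3 + 60}\right) = \left(1 - \frac{19}{5}\right) \left(\left(-18\right) \left(-98\right) \frac{1}{57}\right) = \left(- \frac{14}{5}\right) \frac{588}{19} = - \frac{8232}{95}$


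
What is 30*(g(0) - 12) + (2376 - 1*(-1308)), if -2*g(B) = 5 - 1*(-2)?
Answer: 3219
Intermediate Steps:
g(B) = -7/2 (g(B) = -(5 - 1*(-2))/2 = -(5 + 2)/2 = -½*7 = -7/2)
30*(g(0) - 12) + (2376 - 1*(-1308)) = 30*(-7/2 - 12) + (2376 - 1*(-1308)) = 30*(-31/2) + (2376 + 1308) = -465 + 3684 = 3219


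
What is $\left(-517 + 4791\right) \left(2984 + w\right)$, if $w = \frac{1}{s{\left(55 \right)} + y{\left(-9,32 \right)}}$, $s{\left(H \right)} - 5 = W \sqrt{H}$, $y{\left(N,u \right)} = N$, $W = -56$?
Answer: $\frac{274942455865}{21558} - \frac{14959 \sqrt{55}}{10779} \approx 1.2754 \cdot 10^{7}$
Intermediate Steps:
$s{\left(H \right)} = 5 - 56 \sqrt{H}$
$w = \frac{1}{-4 - 56 \sqrt{55}}$ ($w = \frac{1}{\left(5 - 56 \sqrt{55}\right) - 9} = \frac{1}{-4 - 56 \sqrt{55}} \approx -0.0023849$)
$\left(-517 + 4791\right) \left(2984 + w\right) = \left(-517 + 4791\right) \left(2984 + \left(\frac{1}{43116} - \frac{7 \sqrt{55}}{21558}\right)\right) = 4274 \left(\frac{128658145}{43116} - \frac{7 \sqrt{55}}{21558}\right) = \frac{274942455865}{21558} - \frac{14959 \sqrt{55}}{10779}$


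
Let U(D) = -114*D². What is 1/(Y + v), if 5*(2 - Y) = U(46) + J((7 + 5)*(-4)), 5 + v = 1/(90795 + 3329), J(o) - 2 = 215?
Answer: 470620/22683131013 ≈ 2.0748e-5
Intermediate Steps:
J(o) = 217 (J(o) = 2 + 215 = 217)
v = -470619/94124 (v = -5 + 1/(90795 + 3329) = -5 + 1/94124 = -470619/94124 ≈ -5.0000)
Y = 241017/5 (Y = 2 - (-114*46² + 217)/5 = 2 - (-114*2116 + 217)/5 = 2 - (-241224 + 217)/5 = 2 - ⅕*(-241007) = 2 + 241007/5 = 241017/5 ≈ 48203.)
1/(Y + v) = 1/(241017/5 - 470619/94124) = 1/(22683131013/470620) = 470620/22683131013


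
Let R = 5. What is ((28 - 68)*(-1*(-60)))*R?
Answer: -12000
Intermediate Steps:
((28 - 68)*(-1*(-60)))*R = ((28 - 68)*(-1*(-60)))*5 = -40*60*5 = -2400*5 = -12000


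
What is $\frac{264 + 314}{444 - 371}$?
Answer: $\frac{578}{73} \approx 7.9178$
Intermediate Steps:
$\frac{264 + 314}{444 - 371} = \frac{578}{73}$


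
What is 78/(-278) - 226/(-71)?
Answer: 28645/9869 ≈ 2.9025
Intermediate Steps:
78/(-278) - 226/(-71) = 78*(-1/278) - 226*(-1/71) = -39/139 + 226/71 = 28645/9869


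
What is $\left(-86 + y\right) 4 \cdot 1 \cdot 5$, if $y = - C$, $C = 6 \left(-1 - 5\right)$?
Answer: $-1000$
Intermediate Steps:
$C = -36$ ($C = 6 \left(-6\right) = -36$)
$y = 36$ ($y = \left(-1\right) \left(-36\right) = 36$)
$\left(-86 + y\right) 4 \cdot 1 \cdot 5 = \left(-86 + 36\right) 4 \cdot 1 \cdot 5 = - 50 \cdot 4 \cdot 5 = \left(-50\right) 20 = -1000$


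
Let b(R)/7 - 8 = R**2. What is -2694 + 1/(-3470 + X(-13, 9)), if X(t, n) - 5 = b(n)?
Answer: -7656349/2842 ≈ -2694.0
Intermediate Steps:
b(R) = 56 + 7*R**2
X(t, n) = 61 + 7*n**2 (X(t, n) = 5 + (56 + 7*n**2) = 61 + 7*n**2)
-2694 + 1/(-3470 + X(-13, 9)) = -2694 + 1/(-3470 + (61 + 7*9**2)) = -2694 + 1/(-3470 + (61 + 7*81)) = -2694 + 1/(-3470 + (61 + 567)) = -2694 + 1/(-3470 + 628) = -2694 + 1/(-2842) = -2694 - 1/2842 = -7656349/2842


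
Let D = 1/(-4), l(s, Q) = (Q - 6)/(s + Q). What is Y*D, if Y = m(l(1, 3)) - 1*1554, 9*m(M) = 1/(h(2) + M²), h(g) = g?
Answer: 286705/738 ≈ 388.49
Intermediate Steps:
l(s, Q) = (-6 + Q)/(Q + s)
D = -¼ ≈ -0.25000
m(M) = 1/(9*(2 + M²))
Y = -573410/369 (Y = 1/(9*(2 + ((-6 + 3)/(3 + 1))²)) - 1*1554 = 1/(9*(2 + (-3/4)²)) - 1554 = 1/(9*(2 + ((¼)*(-3))²)) - 1554 = 1/(9*(2 + (-¾)²)) - 1554 = 1/(9*(2 + 9/16)) - 1554 = 1/(9*(41/16)) - 1554 = (⅑)*(16/41) - 1554 = 16/369 - 1554 = -573410/369 ≈ -1554.0)
Y*D = -573410/369*(-¼) = 286705/738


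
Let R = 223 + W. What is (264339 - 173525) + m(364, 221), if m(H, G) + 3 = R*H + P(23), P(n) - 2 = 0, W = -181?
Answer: 106101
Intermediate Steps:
R = 42 (R = 223 - 181 = 42)
P(n) = 2 (P(n) = 2 + 0 = 2)
m(H, G) = -1 + 42*H (m(H, G) = -3 + (42*H + 2) = -3 + (2 + 42*H) = -1 + 42*H)
(264339 - 173525) + m(364, 221) = (264339 - 173525) + (-1 + 42*364) = 90814 + (-1 + 15288) = 90814 + 15287 = 106101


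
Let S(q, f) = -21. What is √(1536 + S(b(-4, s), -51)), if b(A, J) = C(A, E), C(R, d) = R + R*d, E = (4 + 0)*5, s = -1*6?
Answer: √1515 ≈ 38.923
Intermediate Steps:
s = -6
E = 20 (E = 4*5 = 20)
b(A, J) = 21*A (b(A, J) = A*(1 + 20) = A*21 = 21*A)
√(1536 + S(b(-4, s), -51)) = √(1536 - 21) = √1515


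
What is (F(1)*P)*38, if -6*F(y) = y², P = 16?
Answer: -304/3 ≈ -101.33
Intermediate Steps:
F(y) = -y²/6
(F(1)*P)*38 = (-⅙*1²*16)*38 = (-⅙*1*16)*38 = -⅙*16*38 = -8/3*38 = -304/3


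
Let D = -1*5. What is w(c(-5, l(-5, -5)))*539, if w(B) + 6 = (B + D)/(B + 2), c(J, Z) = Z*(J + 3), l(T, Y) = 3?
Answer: -7007/4 ≈ -1751.8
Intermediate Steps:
D = -5
c(J, Z) = Z*(3 + J)
w(B) = -6 + (-5 + B)/(2 + B) (w(B) = -6 + (B - 5)/(B + 2) = -6 + (-5 + B)/(2 + B))
w(c(-5, l(-5, -5)))*539 = ((-17 - 15*(3 - 5))/(2 + 3*(3 - 5)))*539 = ((-17 - 15*(-2))/(2 + 3*(-2)))*539 = ((-17 - 5*(-6))/(2 - 6))*539 = ((-17 + 30)/(-4))*539 = -¼*13*539 = -13/4*539 = -7007/4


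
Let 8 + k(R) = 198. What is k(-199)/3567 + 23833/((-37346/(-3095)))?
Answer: 263120198285/133213182 ≈ 1975.2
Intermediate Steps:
k(R) = 190 (k(R) = -8 + 198 = 190)
k(-199)/3567 + 23833/((-37346/(-3095))) = 190/3567 + 23833/((-37346/(-3095))) = 190*(1/3567) + 23833/((-37346*(-1/3095))) = 190/3567 + 23833/(37346/3095) = 190/3567 + 23833*(3095/37346) = 190/3567 + 73763135/37346 = 263120198285/133213182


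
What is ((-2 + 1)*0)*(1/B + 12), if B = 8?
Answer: 0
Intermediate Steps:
((-2 + 1)*0)*(1/B + 12) = ((-2 + 1)*0)*(1/8 + 12) = (-1*0)*(1/8 + 12) = 0*(97/8) = 0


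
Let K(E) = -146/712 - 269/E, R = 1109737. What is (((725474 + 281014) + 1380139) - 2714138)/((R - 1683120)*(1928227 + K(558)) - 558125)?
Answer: 32529702564/109813880391099017 ≈ 2.9623e-7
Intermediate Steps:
K(E) = -73/356 - 269/E (K(E) = -146*1/712 - 269/E = -73/356 - 269/E)
(((725474 + 281014) + 1380139) - 2714138)/((R - 1683120)*(1928227 + K(558)) - 558125) = (((725474 + 281014) + 1380139) - 2714138)/((1109737 - 1683120)*(1928227 + (-73/356 - 269/558)) - 558125) = ((1006488 + 1380139) - 2714138)/(-573383*(1928227 + (-73/356 - 269*1/558)) - 558125) = (2386627 - 2714138)/(-573383*(1928227 + (-73/356 - 269/558)) - 558125) = -327511/(-573383*(1928227 - 68249/99324) - 558125) = -327511/(-573383*191519150299/99324 - 558125) = -327511/(-109813824955891517/99324 - 558125) = -327511/(-109813880391099017/99324) = -327511*(-99324/109813880391099017) = 32529702564/109813880391099017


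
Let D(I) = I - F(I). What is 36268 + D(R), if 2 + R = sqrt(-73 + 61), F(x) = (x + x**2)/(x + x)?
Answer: 72533/2 + I*sqrt(3) ≈ 36267.0 + 1.732*I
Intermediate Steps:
F(x) = (x + x**2)/(2*x) (F(x) = (x + x**2)/((2*x)) = (x + x**2)*(1/(2*x)) = (x + x**2)/(2*x))
R = -2 + 2*I*sqrt(3) (R = -2 + sqrt(-73 + 61) = -2 + sqrt(-12) = -2 + 2*I*sqrt(3) ≈ -2.0 + 3.4641*I)
D(I) = -1/2 + I/2 (D(I) = I - (1/2 + I/2) = I + (-1/2 - I/2) = -1/2 + I/2)
36268 + D(R) = 36268 + (-1/2 + (-2 + 2*I*sqrt(3))/2) = 36268 + (-1/2 + (-1 + I*sqrt(3))) = 36268 + (-3/2 + I*sqrt(3)) = 72533/2 + I*sqrt(3)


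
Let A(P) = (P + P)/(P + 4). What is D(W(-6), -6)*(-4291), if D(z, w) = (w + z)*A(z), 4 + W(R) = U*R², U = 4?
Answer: -10062395/9 ≈ -1.1180e+6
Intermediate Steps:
A(P) = 2*P/(4 + P) (A(P) = (2*P)/(4 + P) = 2*P/(4 + P))
W(R) = -4 + 4*R²
D(z, w) = 2*z*(w + z)/(4 + z) (D(z, w) = (w + z)*(2*z/(4 + z)) = 2*z*(w + z)/(4 + z))
D(W(-6), -6)*(-4291) = (2*(-4 + 4*(-6)²)*(-6 + (-4 + 4*(-6)²))/(4 + (-4 + 4*(-6)²)))*(-4291) = (2*(-4 + 4*36)*(-6 + (-4 + 4*36))/(4 + (-4 + 4*36)))*(-4291) = (2*(-4 + 144)*(-6 + (-4 + 144))/(4 + (-4 + 144)))*(-4291) = (2*140*(-6 + 140)/(4 + 140))*(-4291) = (2*140*134/144)*(-4291) = (2*140*(1/144)*134)*(-4291) = (2345/9)*(-4291) = -10062395/9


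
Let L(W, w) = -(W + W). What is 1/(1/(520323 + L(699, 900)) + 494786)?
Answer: 518925/256756825051 ≈ 2.0211e-6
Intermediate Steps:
L(W, w) = -2*W
1/(1/(520323 + L(699, 900)) + 494786) = 1/(1/(520323 - 2*699) + 494786) = 1/(1/(520323 - 1398) + 494786) = 1/(1/518925 + 494786) = 1/(256756825051/518925) = 518925/256756825051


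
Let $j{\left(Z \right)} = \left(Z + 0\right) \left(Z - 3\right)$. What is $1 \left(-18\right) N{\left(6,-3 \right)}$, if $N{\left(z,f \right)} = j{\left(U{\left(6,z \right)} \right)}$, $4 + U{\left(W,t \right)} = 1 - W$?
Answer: $-1944$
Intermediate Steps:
$U{\left(W,t \right)} = -3 - W$ ($U{\left(W,t \right)} = -4 - \left(-1 + W\right) = -3 - W$)
$j{\left(Z \right)} = Z \left(-3 + Z\right)$
$N{\left(z,f \right)} = 108$ ($N{\left(z,f \right)} = \left(-3 - 6\right) \left(-3 - 9\right) = - 9 \left(-3 - 9\right) = \left(-9\right) \left(-12\right) = 108$)
$1 \left(-18\right) N{\left(6,-3 \right)} = 1 \left(-18\right) 108 = \left(-18\right) 108 = -1944$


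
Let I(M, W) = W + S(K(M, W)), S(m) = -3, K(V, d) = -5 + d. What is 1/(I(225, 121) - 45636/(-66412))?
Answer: 16603/1970563 ≈ 0.0084255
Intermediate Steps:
I(M, W) = -3 + W (I(M, W) = W - 3 = -3 + W)
1/(I(225, 121) - 45636/(-66412)) = 1/((-3 + 121) - 45636/(-66412)) = 1/(118 - 45636*(-1/66412)) = 1/(118 + 11409/16603) = 1/(1970563/16603) = 16603/1970563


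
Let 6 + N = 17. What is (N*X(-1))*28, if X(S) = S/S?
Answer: 308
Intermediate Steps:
N = 11 (N = -6 + 17 = 11)
X(S) = 1
(N*X(-1))*28 = (11*1)*28 = 11*28 = 308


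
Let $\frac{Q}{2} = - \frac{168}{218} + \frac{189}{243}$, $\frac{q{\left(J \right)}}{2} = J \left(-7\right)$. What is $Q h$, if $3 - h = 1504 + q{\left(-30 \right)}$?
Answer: $- \frac{26894}{981} \approx -27.415$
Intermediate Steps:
$q{\left(J \right)} = - 14 J$ ($q{\left(J \right)} = 2 J \left(-7\right) = 2 \left(- 7 J\right) = - 14 J$)
$h = -1921$ ($h = 3 - \left(1504 - -420\right) = 3 - \left(1504 + 420\right) = 3 - 1924 = -1921$)
$Q = \frac{14}{981}$ ($Q = 2 \left(- \frac{168}{218} + \frac{189}{243}\right) = 2 \left(\left(-168\right) \frac{1}{218} + 189 \cdot \frac{1}{243}\right) = 2 \left(- \frac{84}{109} + \frac{7}{9}\right) = 2 \cdot \frac{7}{981} = \frac{14}{981} \approx 0.014271$)
$Q h = \frac{14}{981} \left(-1921\right) = - \frac{26894}{981}$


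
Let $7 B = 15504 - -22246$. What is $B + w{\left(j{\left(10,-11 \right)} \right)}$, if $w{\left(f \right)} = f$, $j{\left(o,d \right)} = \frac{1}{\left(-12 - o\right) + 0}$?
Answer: $\frac{830493}{154} \approx 5392.8$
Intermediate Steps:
$j{\left(o,d \right)} = \frac{1}{-12 - o}$
$B = \frac{37750}{7}$ ($B = \frac{15504 - -22246}{7} = \frac{15504 + 22246}{7} = \frac{1}{7} \cdot 37750 = \frac{37750}{7} \approx 5392.9$)
$B + w{\left(j{\left(10,-11 \right)} \right)} = \frac{37750}{7} - \frac{1}{12 + 10} = \frac{37750}{7} - \frac{1}{22} = \frac{830493}{154}$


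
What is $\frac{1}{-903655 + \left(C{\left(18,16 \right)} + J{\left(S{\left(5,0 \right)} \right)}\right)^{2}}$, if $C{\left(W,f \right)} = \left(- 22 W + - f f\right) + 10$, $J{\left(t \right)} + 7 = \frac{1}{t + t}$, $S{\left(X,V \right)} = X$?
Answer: $- \frac{100}{48258379} \approx -2.0722 \cdot 10^{-6}$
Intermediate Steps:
$J{\left(t \right)} = -7 + \frac{1}{2 t}$ ($J{\left(t \right)} = -7 + \frac{1}{t + t} = -7 + \frac{1}{2 t}$)
$C{\left(W,f \right)} = 10 - f^{2} - 22 W$ ($C{\left(W,f \right)} = \left(- 22 W - f^{2}\right) + 10 = \left(- f^{2} - 22 W\right) + 10 = 10 - f^{2} - 22 W$)
$\frac{1}{-903655 + \left(C{\left(18,16 \right)} + J{\left(S{\left(5,0 \right)} \right)}\right)^{2}} = \frac{1}{-903655 + \left(\left(10 - 16^{2} - 396\right) - \left(7 - \frac{1}{2 \cdot 5}\right)\right)^{2}} = \frac{1}{-903655 + \left(\left(10 - 256 - 396\right) + \left(-7 + \frac{1}{2} \cdot \frac{1}{5}\right)\right)^{2}} = \frac{1}{-903655 + \left(\left(10 - 256 - 396\right) + \left(-7 + \frac{1}{10}\right)\right)^{2}} = \frac{1}{-903655 + \left(-642 - \frac{69}{10}\right)^{2}} = \frac{1}{-903655 + \left(- \frac{6489}{10}\right)^{2}} = \frac{1}{-903655 + \frac{42107121}{100}} = \frac{1}{- \frac{48258379}{100}} = - \frac{100}{48258379}$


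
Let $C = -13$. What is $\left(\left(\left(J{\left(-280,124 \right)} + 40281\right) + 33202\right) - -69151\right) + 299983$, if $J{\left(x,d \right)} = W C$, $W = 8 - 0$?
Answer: $442513$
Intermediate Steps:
$W = 8$ ($W = 8 + 0 = 8$)
$J{\left(x,d \right)} = -104$ ($J{\left(x,d \right)} = 8 \left(-13\right) = -104$)
$\left(\left(\left(J{\left(-280,124 \right)} + 40281\right) + 33202\right) - -69151\right) + 299983 = \left(\left(\left(-104 + 40281\right) + 33202\right) - -69151\right) + 299983 = \left(\left(40177 + 33202\right) + \left(-22554 + 91705\right)\right) + 299983 = \left(73379 + 69151\right) + 299983 = 142530 + 299983 = 442513$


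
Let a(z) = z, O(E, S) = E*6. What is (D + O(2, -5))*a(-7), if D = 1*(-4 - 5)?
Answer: -21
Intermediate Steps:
D = -9 (D = 1*(-9) = -9)
O(E, S) = 6*E
(D + O(2, -5))*a(-7) = (-9 + 6*2)*(-7) = (-9 + 12)*(-7) = 3*(-7) = -21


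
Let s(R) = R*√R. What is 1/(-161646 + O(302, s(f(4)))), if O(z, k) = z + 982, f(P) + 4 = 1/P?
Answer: -1/160362 ≈ -6.2359e-6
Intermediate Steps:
f(P) = -4 + 1/P
s(R) = R^(3/2)
O(z, k) = 982 + z
1/(-161646 + O(302, s(f(4)))) = 1/(-161646 + (982 + 302)) = 1/(-161646 + 1284) = 1/(-160362) = -1/160362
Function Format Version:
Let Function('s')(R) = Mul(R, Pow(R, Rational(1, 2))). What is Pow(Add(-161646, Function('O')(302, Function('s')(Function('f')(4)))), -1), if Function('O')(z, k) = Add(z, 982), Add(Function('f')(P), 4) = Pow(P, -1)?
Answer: Rational(-1, 160362) ≈ -6.2359e-6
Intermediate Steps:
Function('f')(P) = Add(-4, Pow(P, -1))
Function('s')(R) = Pow(R, Rational(3, 2))
Function('O')(z, k) = Add(982, z)
Pow(Add(-161646, Function('O')(302, Function('s')(Function('f')(4)))), -1) = Pow(Add(-161646, Add(982, 302)), -1) = Pow(Add(-161646, 1284), -1) = Pow(-160362, -1) = Rational(-1, 160362)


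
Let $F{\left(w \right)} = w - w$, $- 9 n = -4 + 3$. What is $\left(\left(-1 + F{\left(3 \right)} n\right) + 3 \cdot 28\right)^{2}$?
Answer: $6889$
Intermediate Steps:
$n = \frac{1}{9}$ ($n = - \frac{-4 + 3}{9} = \left(- \frac{1}{9}\right) \left(-1\right) = \frac{1}{9} \approx 0.11111$)
$F{\left(w \right)} = 0$
$\left(\left(-1 + F{\left(3 \right)} n\right) + 3 \cdot 28\right)^{2} = \left(\left(-1 + 0 \cdot \frac{1}{9}\right) + 3 \cdot 28\right)^{2} = \left(\left(-1 + 0\right) + 84\right)^{2} = \left(-1 + 84\right)^{2} = 83^{2} = 6889$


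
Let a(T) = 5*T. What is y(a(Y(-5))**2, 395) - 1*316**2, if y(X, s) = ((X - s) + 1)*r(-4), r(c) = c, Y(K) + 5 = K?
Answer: -108280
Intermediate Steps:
Y(K) = -5 + K
y(X, s) = -4 - 4*X + 4*s (y(X, s) = ((X - s) + 1)*(-4) = (1 + X - s)*(-4) = -4 - 4*X + 4*s)
y(a(Y(-5))**2, 395) - 1*316**2 = (-4 - 4*25*(-5 - 5)**2 + 4*395) - 1*316**2 = (-4 - 4*(5*(-10))**2 + 1580) - 1*99856 = (-4 - 4*(-50)**2 + 1580) - 99856 = (-4 - 4*2500 + 1580) - 99856 = (-4 - 10000 + 1580) - 99856 = -8424 - 99856 = -108280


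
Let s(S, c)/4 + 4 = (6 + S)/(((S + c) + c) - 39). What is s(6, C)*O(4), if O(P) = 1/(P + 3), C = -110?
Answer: -4096/1771 ≈ -2.3128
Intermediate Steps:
s(S, c) = -16 + 4*(6 + S)/(-39 + S + 2*c) (s(S, c) = -16 + 4*((6 + S)/(((S + c) + c) - 39)) = -16 + 4*((6 + S)/((S + 2*c) - 39)) = -16 + 4*((6 + S)/(-39 + S + 2*c)) = -16 + 4*(6 + S)/(-39 + S + 2*c))
O(P) = 1/(3 + P)
s(6, C)*O(4) = (4*(162 - 8*(-110) - 3*6)/(-39 + 6 + 2*(-110)))/(3 + 4) = (4*(162 + 880 - 18)/(-39 + 6 - 220))/7 = (4*1024/(-253))*(⅐) = (4*(-1/253)*1024)*(⅐) = -4096/253*⅐ = -4096/1771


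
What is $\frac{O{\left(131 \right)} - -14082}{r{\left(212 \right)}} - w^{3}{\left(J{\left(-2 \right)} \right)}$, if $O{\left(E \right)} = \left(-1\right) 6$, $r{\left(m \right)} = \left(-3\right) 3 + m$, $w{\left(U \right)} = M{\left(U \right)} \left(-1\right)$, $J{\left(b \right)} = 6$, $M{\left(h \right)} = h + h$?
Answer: $\frac{364860}{203} \approx 1797.3$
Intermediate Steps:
$M{\left(h \right)} = 2 h$
$w{\left(U \right)} = - 2 U$ ($w{\left(U \right)} = 2 U \left(-1\right) = - 2 U$)
$r{\left(m \right)} = -9 + m$
$O{\left(E \right)} = -6$
$\frac{O{\left(131 \right)} - -14082}{r{\left(212 \right)}} - w^{3}{\left(J{\left(-2 \right)} \right)} = \frac{-6 - -14082}{-9 + 212} - \left(\left(-2\right) 6\right)^{3} = \frac{-6 + 14082}{203} - \left(-12\right)^{3} = 14076 \cdot \frac{1}{203} - -1728 = \frac{14076}{203} + 1728 = \frac{364860}{203}$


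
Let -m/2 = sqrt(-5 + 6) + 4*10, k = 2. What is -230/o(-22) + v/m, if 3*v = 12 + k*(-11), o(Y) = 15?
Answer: -627/41 ≈ -15.293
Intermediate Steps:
v = -10/3 (v = (12 + 2*(-11))/3 = (12 - 22)/3 = (1/3)*(-10) = -10/3 ≈ -3.3333)
m = -82 (m = -2*(sqrt(-5 + 6) + 4*10) = -2*(sqrt(1) + 40) = -2*(1 + 40) = -2*41 = -82)
-230/o(-22) + v/m = -230/15 - 10/3/(-82) = -230*1/15 - 10/3*(-1/82) = -46/3 + 5/123 = -627/41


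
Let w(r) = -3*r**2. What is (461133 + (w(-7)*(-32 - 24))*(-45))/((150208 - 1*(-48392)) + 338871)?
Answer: 10077/59719 ≈ 0.16874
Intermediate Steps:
(461133 + (w(-7)*(-32 - 24))*(-45))/((150208 - 1*(-48392)) + 338871) = (461133 + ((-3*(-7)**2)*(-32 - 24))*(-45))/((150208 - 1*(-48392)) + 338871) = (461133 + (-3*49*(-56))*(-45))/((150208 + 48392) + 338871) = (461133 - 147*(-56)*(-45))/(198600 + 338871) = (461133 + 8232*(-45))/537471 = (461133 - 370440)*(1/537471) = 90693*(1/537471) = 10077/59719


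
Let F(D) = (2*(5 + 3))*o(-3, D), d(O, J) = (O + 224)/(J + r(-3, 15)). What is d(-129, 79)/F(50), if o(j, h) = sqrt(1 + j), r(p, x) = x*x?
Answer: -5*I*sqrt(2)/512 ≈ -0.013811*I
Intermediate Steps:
r(p, x) = x**2
d(O, J) = (224 + O)/(225 + J) (d(O, J) = (O + 224)/(J + 15**2) = (224 + O)/(J + 225) = (224 + O)/(225 + J))
F(D) = 16*I*sqrt(2) (F(D) = (2*(5 + 3))*sqrt(1 - 3) = (2*8)*sqrt(-2) = 16*(I*sqrt(2)) = 16*I*sqrt(2))
d(-129, 79)/F(50) = ((224 - 129)/(225 + 79))/((16*I*sqrt(2))) = (95/304)*(-I*sqrt(2)/32) = ((1/304)*95)*(-I*sqrt(2)/32) = 5*(-I*sqrt(2)/32)/16 = -5*I*sqrt(2)/512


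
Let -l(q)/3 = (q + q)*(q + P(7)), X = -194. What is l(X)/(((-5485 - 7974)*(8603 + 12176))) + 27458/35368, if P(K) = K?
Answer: 349396727171/449598917884 ≈ 0.77713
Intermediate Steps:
l(q) = -6*q*(7 + q) (l(q) = -3*(q + q)*(q + 7) = -3*2*q*(7 + q) = -6*q*(7 + q))
l(X)/(((-5485 - 7974)*(8603 + 12176))) + 27458/35368 = (-6*(-194)*(7 - 194))/(((-5485 - 7974)*(8603 + 12176))) + 27458/35368 = (-6*(-194)*(-187))/((-13459*20779)) + 27458*(1/35368) = -217668/(-279664561) + 13729/17684 = -217668*(-1/279664561) + 13729/17684 = 19788/25424051 + 13729/17684 = 349396727171/449598917884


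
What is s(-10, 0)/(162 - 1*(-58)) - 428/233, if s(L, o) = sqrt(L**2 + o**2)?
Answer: -9183/5126 ≈ -1.7915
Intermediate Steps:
s(-10, 0)/(162 - 1*(-58)) - 428/233 = sqrt((-10)**2 + 0**2)/(162 - 1*(-58)) - 428/233 = sqrt(100 + 0)/(162 + 58) - 428*1/233 = sqrt(100)/220 - 428/233 = 10*(1/220) - 428/233 = 1/22 - 428/233 = -9183/5126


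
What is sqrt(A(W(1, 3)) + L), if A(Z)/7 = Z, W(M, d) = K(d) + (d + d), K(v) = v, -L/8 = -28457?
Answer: sqrt(227719) ≈ 477.20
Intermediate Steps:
L = 227656 (L = -8*(-28457) = 227656)
W(M, d) = 3*d (W(M, d) = d + (d + d) = d + 2*d = 3*d)
A(Z) = 7*Z
sqrt(A(W(1, 3)) + L) = sqrt(7*(3*3) + 227656) = sqrt(7*9 + 227656) = sqrt(63 + 227656) = sqrt(227719)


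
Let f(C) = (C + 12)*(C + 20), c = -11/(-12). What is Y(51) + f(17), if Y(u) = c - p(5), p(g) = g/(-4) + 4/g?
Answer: 32231/30 ≈ 1074.4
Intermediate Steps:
p(g) = 4/g - g/4 (p(g) = g*(-¼) + 4/g = -g/4 + 4/g = 4/g - g/4)
c = 11/12 (c = -11*(-1/12) = 11/12 ≈ 0.91667)
Y(u) = 41/30 (Y(u) = 11/12 - (4/5 - ¼*5) = 11/12 - (4*(⅕) - 5/4) = 11/12 - (⅘ - 5/4) = 11/12 - 1*(-9/20) = 11/12 + 9/20 = 41/30)
f(C) = (12 + C)*(20 + C)
Y(51) + f(17) = 41/30 + (240 + 17² + 32*17) = 41/30 + (240 + 289 + 544) = 41/30 + 1073 = 32231/30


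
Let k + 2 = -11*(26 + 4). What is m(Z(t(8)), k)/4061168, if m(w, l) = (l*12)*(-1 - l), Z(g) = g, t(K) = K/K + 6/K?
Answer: -82419/253823 ≈ -0.32471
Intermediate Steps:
t(K) = 1 + 6/K
k = -332 (k = -2 - 11*(26 + 4) = -2 - 11*30 = -2 - 330 = -332)
m(w, l) = 12*l*(-1 - l) (m(w, l) = (12*l)*(-1 - l) = 12*l*(-1 - l))
m(Z(t(8)), k)/4061168 = -12*(-332)*(1 - 332)/4061168 = -12*(-332)*(-331)*(1/4061168) = -1318704*1/4061168 = -82419/253823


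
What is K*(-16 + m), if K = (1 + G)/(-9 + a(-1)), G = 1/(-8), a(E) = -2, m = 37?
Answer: -147/88 ≈ -1.6705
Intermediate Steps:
G = -1/8 ≈ -0.12500
K = -7/88 (K = (1 - 1/8)/(-9 - 2) = (7/8)/(-11) = (7/8)*(-1/11) = -7/88 ≈ -0.079545)
K*(-16 + m) = -7*(-16 + 37)/88 = -7/88*21 = -147/88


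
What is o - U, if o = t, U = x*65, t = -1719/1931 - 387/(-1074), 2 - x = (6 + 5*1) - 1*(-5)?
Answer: 628714877/691298 ≈ 909.47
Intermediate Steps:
x = -14 (x = 2 - ((6 + 5*1) - 1*(-5)) = 2 - ((6 + 5) + 5) = 2 - (11 + 5) = 2 - 1*16 = 2 - 16 = -14)
t = -366303/691298 (t = -1719*1/1931 - 387*(-1/1074) = -1719/1931 + 129/358 = -366303/691298 ≈ -0.52988)
U = -910 (U = -14*65 = -910)
o = -366303/691298 ≈ -0.52988
o - U = -366303/691298 - 1*(-910) = -366303/691298 + 910 = 628714877/691298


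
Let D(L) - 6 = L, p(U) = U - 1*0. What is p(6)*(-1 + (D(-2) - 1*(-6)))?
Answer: 54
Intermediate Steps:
p(U) = U (p(U) = U + 0 = U)
D(L) = 6 + L
p(6)*(-1 + (D(-2) - 1*(-6))) = 6*(-1 + ((6 - 2) - 1*(-6))) = 6*(-1 + (4 + 6)) = 6*(-1 + 10) = 6*9 = 54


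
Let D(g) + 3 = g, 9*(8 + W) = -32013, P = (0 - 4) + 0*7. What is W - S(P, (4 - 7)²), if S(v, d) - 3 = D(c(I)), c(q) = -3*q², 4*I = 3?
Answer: -57013/16 ≈ -3563.3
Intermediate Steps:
I = ¾ (I = (¼)*3 = ¾ ≈ 0.75000)
P = -4 (P = -4 + 0 = -4)
W = -3565 (W = -8 + (⅑)*(-32013) = -8 - 3557 = -3565)
D(g) = -3 + g
S(v, d) = -27/16 (S(v, d) = 3 + (-3 - 3*(¾)²) = 3 + (-3 - 3*9/16) = 3 + (-3 - 27/16) = 3 - 75/16 = -27/16)
W - S(P, (4 - 7)²) = -3565 - 1*(-27/16) = -3565 + 27/16 = -57013/16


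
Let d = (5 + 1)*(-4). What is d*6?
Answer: -144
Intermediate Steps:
d = -24 (d = 6*(-4) = -24)
d*6 = -24*6 = -144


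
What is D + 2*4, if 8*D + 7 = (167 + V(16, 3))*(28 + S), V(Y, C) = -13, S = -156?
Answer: -19655/8 ≈ -2456.9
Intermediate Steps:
D = -19719/8 (D = -7/8 + ((167 - 13)*(28 - 156))/8 = -7/8 + (154*(-128))/8 = -7/8 + (1/8)*(-19712) = -7/8 - 2464 = -19719/8 ≈ -2464.9)
D + 2*4 = -19719/8 + 2*4 = -19719/8 + 8 = -19655/8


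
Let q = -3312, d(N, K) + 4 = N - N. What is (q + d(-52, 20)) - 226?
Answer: -3542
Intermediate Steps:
d(N, K) = -4 (d(N, K) = -4 + (N - N) = -4 + 0 = -4)
(q + d(-52, 20)) - 226 = (-3312 - 4) - 226 = -3316 - 226 = -3542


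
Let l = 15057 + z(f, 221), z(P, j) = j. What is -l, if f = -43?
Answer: -15278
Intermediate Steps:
l = 15278 (l = 15057 + 221 = 15278)
-l = -1*15278 = -15278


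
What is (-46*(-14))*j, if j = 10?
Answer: 6440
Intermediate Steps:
(-46*(-14))*j = -46*(-14)*10 = 644*10 = 6440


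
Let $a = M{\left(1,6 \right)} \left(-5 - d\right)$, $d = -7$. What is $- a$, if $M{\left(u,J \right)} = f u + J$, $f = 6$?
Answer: $-24$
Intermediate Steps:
$M{\left(u,J \right)} = J + 6 u$ ($M{\left(u,J \right)} = 6 u + J = J + 6 u$)
$a = 24$ ($a = \left(6 + 6 \cdot 1\right) \left(-5 - -7\right) = \left(6 + 6\right) \left(-5 + 7\right) = 12 \cdot 2 = 24$)
$- a = \left(-1\right) 24 = -24$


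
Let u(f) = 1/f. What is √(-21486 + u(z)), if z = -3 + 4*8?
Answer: I*√18069697/29 ≈ 146.58*I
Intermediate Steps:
z = 29 (z = -3 + 32 = 29)
√(-21486 + u(z)) = √(-21486 + 1/29) = √(-623093/29) = I*√18069697/29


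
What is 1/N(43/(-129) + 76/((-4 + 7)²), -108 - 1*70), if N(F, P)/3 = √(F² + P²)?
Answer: 3*√2571733/2571733 ≈ 0.0018707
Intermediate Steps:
N(F, P) = 3*√(F² + P²)
1/N(43/(-129) + 76/((-4 + 7)²), -108 - 1*70) = 1/(3*√((43/(-129) + 76/((-4 + 7)²))² + (-108 - 1*70)²)) = 1/(3*√((43*(-1/129) + 76/(3²))² + (-108 - 70)²)) = 1/(3*√((-⅓ + 76/9)² + (-178)²)) = 1/(3*√((-⅓ + 76*(⅑))² + 31684)) = 1/(3*√((-⅓ + 76/9)² + 31684)) = 1/(3*√((73/9)² + 31684)) = 1/(3*√(5329/81 + 31684)) = 1/(3*√(2571733/81)) = 1/(3*(√2571733/9)) = 1/(√2571733/3) = 3*√2571733/2571733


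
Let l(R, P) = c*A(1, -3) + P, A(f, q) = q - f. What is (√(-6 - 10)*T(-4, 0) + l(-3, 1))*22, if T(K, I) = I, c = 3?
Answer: -242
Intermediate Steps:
l(R, P) = -12 + P (l(R, P) = 3*(-3 - 1*1) + P = 3*(-3 - 1) + P = 3*(-4) + P = -12 + P)
(√(-6 - 10)*T(-4, 0) + l(-3, 1))*22 = (√(-6 - 10)*0 + (-12 + 1))*22 = (√(-16)*0 - 11)*22 = ((4*I)*0 - 11)*22 = (0 - 11)*22 = -11*22 = -242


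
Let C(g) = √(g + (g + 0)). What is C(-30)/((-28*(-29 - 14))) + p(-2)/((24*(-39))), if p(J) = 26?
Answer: -1/36 + I*√15/602 ≈ -0.027778 + 0.0064335*I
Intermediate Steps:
C(g) = √2*√g (C(g) = √(g + g) = √(2*g) = √2*√g)
C(-30)/((-28*(-29 - 14))) + p(-2)/((24*(-39))) = (√2*√(-30))/((-28*(-29 - 14))) + 26/((24*(-39))) = (√2*(I*√30))/((-28*(-43))) + 26/(-936) = (2*I*√15)/1204 + 26*(-1/936) = (2*I*√15)*(1/1204) - 1/36 = I*√15/602 - 1/36 = -1/36 + I*√15/602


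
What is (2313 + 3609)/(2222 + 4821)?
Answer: 5922/7043 ≈ 0.84083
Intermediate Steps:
(2313 + 3609)/(2222 + 4821) = 5922/7043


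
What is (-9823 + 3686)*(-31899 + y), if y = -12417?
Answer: 271967292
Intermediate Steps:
(-9823 + 3686)*(-31899 + y) = (-9823 + 3686)*(-31899 - 12417) = -6137*(-44316) = 271967292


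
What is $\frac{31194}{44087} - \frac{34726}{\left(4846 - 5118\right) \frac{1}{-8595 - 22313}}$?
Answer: $- \frac{5914882842791}{1498958} \approx -3.946 \cdot 10^{6}$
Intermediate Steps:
$\frac{31194}{44087} - \frac{34726}{\left(4846 - 5118\right) \frac{1}{-8595 - 22313}} = 31194 \cdot \frac{1}{44087} - \frac{34726}{\left(-272\right) \frac{1}{-30908}} = \frac{31194}{44087} - \frac{34726}{\left(-272\right) \left(- \frac{1}{30908}\right)} = \frac{31194}{44087} - \frac{34726}{\frac{68}{7727}} = \frac{31194}{44087} - \frac{134163901}{34} = - \frac{5914882842791}{1498958}$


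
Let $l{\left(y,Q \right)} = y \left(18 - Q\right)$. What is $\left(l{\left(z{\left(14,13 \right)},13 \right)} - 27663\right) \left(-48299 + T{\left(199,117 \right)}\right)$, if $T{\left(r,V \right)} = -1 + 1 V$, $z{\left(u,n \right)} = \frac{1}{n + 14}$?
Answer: $\frac{11995896656}{9} \approx 1.3329 \cdot 10^{9}$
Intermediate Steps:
$z{\left(u,n \right)} = \frac{1}{14 + n}$
$T{\left(r,V \right)} = -1 + V$
$\left(l{\left(z{\left(14,13 \right)},13 \right)} - 27663\right) \left(-48299 + T{\left(199,117 \right)}\right) = \left(\frac{18 - 13}{14 + 13} - 27663\right) \left(-48299 + \left(-1 + 117\right)\right) = \left(\frac{18 - 13}{27} - 27663\right) \left(-48299 + 116\right) = \left(\frac{1}{27} \cdot 5 - 27663\right) \left(-48183\right) = \left(\frac{5}{27} - 27663\right) \left(-48183\right) = \left(- \frac{746896}{27}\right) \left(-48183\right) = \frac{11995896656}{9}$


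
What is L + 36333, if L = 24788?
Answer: 61121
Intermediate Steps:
L + 36333 = 24788 + 36333 = 61121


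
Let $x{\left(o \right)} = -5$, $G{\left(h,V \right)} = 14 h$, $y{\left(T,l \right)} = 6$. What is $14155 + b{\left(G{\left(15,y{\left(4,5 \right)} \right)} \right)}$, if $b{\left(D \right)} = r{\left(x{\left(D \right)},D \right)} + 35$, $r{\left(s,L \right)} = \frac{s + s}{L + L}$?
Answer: $\frac{595979}{42} \approx 14190.0$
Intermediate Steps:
$r{\left(s,L \right)} = \frac{s}{L}$ ($r{\left(s,L \right)} = \frac{2 s}{2 L} = 2 s \frac{1}{2 L} = \frac{s}{L}$)
$b{\left(D \right)} = 35 - \frac{5}{D}$ ($b{\left(D \right)} = - \frac{5}{D} + 35 = 35 - \frac{5}{D}$)
$14155 + b{\left(G{\left(15,y{\left(4,5 \right)} \right)} \right)} = 14155 + \left(35 - \frac{5}{14 \cdot 15}\right) = 14155 + \left(35 - \frac{5}{210}\right) = 14155 + \left(35 - \frac{1}{42}\right) = 14155 + \frac{1469}{42} = \frac{595979}{42}$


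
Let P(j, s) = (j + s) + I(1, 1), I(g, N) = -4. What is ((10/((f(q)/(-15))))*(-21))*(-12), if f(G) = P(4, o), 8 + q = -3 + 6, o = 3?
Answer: -12600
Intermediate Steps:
P(j, s) = -4 + j + s (P(j, s) = (j + s) - 4 = -4 + j + s)
q = -5 (q = -8 + (-3 + 6) = -8 + 3 = -5)
f(G) = 3 (f(G) = -4 + 4 + 3 = 3)
((10/((f(q)/(-15))))*(-21))*(-12) = ((10/((3/(-15))))*(-21))*(-12) = ((10/((3*(-1/15))))*(-21))*(-12) = ((10/(-⅕))*(-21))*(-12) = ((10*(-5))*(-21))*(-12) = -50*(-21)*(-12) = 1050*(-12) = -12600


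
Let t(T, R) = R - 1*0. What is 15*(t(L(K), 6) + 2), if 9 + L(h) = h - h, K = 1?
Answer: 120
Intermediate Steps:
L(h) = -9 (L(h) = -9 + (h - h) = -9 + 0 = -9)
t(T, R) = R (t(T, R) = R + 0 = R)
15*(t(L(K), 6) + 2) = 15*(6 + 2) = 15*8 = 120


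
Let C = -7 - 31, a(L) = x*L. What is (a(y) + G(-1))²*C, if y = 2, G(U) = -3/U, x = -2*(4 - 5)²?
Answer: -38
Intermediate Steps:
x = -2 (x = -2*(-1)² = -2*1 = -2)
a(L) = -2*L
C = -38
(a(y) + G(-1))²*C = (-2*2 - 3/(-1))²*(-38) = (-4 - 3*(-1))²*(-38) = (-4 + 3)²*(-38) = (-1)²*(-38) = 1*(-38) = -38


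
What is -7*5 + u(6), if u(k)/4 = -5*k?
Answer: -155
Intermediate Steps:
u(k) = -20*k (u(k) = 4*(-5*k) = -20*k)
-7*5 + u(6) = -7*5 - 20*6 = -35 - 120 = -155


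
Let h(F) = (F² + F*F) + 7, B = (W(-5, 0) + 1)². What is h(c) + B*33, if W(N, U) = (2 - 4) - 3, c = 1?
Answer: 537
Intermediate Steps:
W(N, U) = -5 (W(N, U) = -2 - 3 = -5)
B = 16 (B = (-5 + 1)² = (-4)² = 16)
h(F) = 7 + 2*F² (h(F) = (F² + F²) + 7 = 2*F² + 7 = 7 + 2*F²)
h(c) + B*33 = (7 + 2*1²) + 16*33 = (7 + 2*1) + 528 = (7 + 2) + 528 = 9 + 528 = 537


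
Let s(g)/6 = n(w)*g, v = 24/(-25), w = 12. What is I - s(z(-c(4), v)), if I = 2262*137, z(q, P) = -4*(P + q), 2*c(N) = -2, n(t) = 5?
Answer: 1549494/5 ≈ 3.0990e+5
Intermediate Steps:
v = -24/25 (v = 24*(-1/25) = -24/25 ≈ -0.96000)
c(N) = -1 (c(N) = (½)*(-2) = -1)
z(q, P) = -4*P - 4*q
s(g) = 30*g (s(g) = 6*(5*g) = 30*g)
I = 309894
I - s(z(-c(4), v)) = 309894 - 30*(-4*(-24/25) - (-4)*(-1)) = 309894 - 30*(96/25 - 4*1) = 309894 - 30*(96/25 - 4) = 309894 - 30*(-4)/25 = 309894 - 1*(-24/5) = 309894 + 24/5 = 1549494/5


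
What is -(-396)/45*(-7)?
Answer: -308/5 ≈ -61.600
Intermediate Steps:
-(-396)/45*(-7) = -18*(-22/45)*(-7) = (44/5)*(-7) = -308/5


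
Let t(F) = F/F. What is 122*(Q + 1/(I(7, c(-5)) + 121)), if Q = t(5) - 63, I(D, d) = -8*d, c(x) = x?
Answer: -1217682/161 ≈ -7563.2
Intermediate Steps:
t(F) = 1
Q = -62 (Q = 1 - 63 = -62)
122*(Q + 1/(I(7, c(-5)) + 121)) = 122*(-62 + 1/(-8*(-5) + 121)) = 122*(-62 + 1/(40 + 121)) = 122*(-62 + 1/161) = 122*(-9981/161) = -1217682/161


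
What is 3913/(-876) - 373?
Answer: -330661/876 ≈ -377.47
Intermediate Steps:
3913/(-876) - 373 = 3913*(-1/876) - 373 = -3913/876 - 373 = -330661/876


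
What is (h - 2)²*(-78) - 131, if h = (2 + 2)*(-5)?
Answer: -37883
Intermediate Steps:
h = -20 (h = 4*(-5) = -20)
(h - 2)²*(-78) - 131 = (-20 - 2)²*(-78) - 131 = (-22)²*(-78) - 131 = 484*(-78) - 131 = -37752 - 131 = -37883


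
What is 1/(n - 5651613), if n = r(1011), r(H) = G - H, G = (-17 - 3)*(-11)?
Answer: -1/5652404 ≈ -1.7692e-7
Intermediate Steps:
G = 220 (G = -20*(-11) = 220)
r(H) = 220 - H
n = -791 (n = 220 - 1*1011 = 220 - 1011 = -791)
1/(n - 5651613) = 1/(-791 - 5651613) = 1/(-5652404) = -1/5652404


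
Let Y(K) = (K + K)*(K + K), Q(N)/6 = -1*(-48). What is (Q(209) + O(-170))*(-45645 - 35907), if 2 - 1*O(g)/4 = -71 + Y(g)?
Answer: 37662344640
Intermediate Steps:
Q(N) = 288 (Q(N) = 6*(-1*(-48)) = 6*48 = 288)
Y(K) = 4*K**2 (Y(K) = (2*K)*(2*K) = 4*K**2)
O(g) = 292 - 16*g**2 (O(g) = 8 - 4*(-71 + 4*g**2) = 8 + (284 - 16*g**2) = 292 - 16*g**2)
(Q(209) + O(-170))*(-45645 - 35907) = (288 + (292 - 16*(-170)**2))*(-45645 - 35907) = (288 + (292 - 16*28900))*(-81552) = (288 + (292 - 462400))*(-81552) = (288 - 462108)*(-81552) = -461820*(-81552) = 37662344640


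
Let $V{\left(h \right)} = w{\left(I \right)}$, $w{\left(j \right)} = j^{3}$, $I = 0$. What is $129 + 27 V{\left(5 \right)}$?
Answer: $129$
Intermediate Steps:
$V{\left(h \right)} = 0$ ($V{\left(h \right)} = 0^{3} = 0$)
$129 + 27 V{\left(5 \right)} = 129 + 27 \cdot 0 = 129 + 0 = 129$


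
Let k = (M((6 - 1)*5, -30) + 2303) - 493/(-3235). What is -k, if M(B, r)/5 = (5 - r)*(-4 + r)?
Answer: 11797552/3235 ≈ 3646.8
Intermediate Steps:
M(B, r) = 5*(-4 + r)*(5 - r) (M(B, r) = 5*((5 - r)*(-4 + r)) = 5*((-4 + r)*(5 - r)) = 5*(-4 + r)*(5 - r))
k = -11797552/3235 (k = ((-100 - 5*(-30)**2 + 45*(-30)) + 2303) - 493/(-3235) = ((-100 - 5*900 - 1350) + 2303) - 493*(-1/3235) = ((-100 - 4500 - 1350) + 2303) + 493/3235 = (-5950 + 2303) + 493/3235 = -3647 + 493/3235 = -11797552/3235 ≈ -3646.8)
-k = -1*(-11797552/3235) = 11797552/3235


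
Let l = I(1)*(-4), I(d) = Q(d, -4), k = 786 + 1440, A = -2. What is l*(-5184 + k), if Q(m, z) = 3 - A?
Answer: 59160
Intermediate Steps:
Q(m, z) = 5 (Q(m, z) = 3 - 1*(-2) = 3 + 2 = 5)
k = 2226
I(d) = 5
l = -20 (l = 5*(-4) = -20)
l*(-5184 + k) = -20*(-5184 + 2226) = -20*(-2958) = 59160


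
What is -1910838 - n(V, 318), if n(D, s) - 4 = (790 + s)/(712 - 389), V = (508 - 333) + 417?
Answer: -617203074/323 ≈ -1.9108e+6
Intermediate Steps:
V = 592 (V = 175 + 417 = 592)
n(D, s) = 2082/323 + s/323 (n(D, s) = 4 + (790 + s)/(712 - 389) = 4 + (790 + s)/323 = 4 + (790 + s)*(1/323) = 4 + (790/323 + s/323) = 2082/323 + s/323)
-1910838 - n(V, 318) = -1910838 - (2082/323 + (1/323)*318) = -1910838 - (2082/323 + 318/323) = -1910838 - 1*2400/323 = -1910838 - 2400/323 = -617203074/323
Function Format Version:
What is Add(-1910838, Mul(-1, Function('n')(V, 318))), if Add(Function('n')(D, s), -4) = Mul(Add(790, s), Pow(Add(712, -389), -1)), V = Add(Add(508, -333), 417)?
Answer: Rational(-617203074, 323) ≈ -1.9108e+6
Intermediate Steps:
V = 592 (V = Add(175, 417) = 592)
Function('n')(D, s) = Add(Rational(2082, 323), Mul(Rational(1, 323), s)) (Function('n')(D, s) = Add(4, Mul(Add(790, s), Pow(Add(712, -389), -1))) = Add(4, Mul(Add(790, s), Pow(323, -1))) = Add(4, Mul(Add(790, s), Rational(1, 323))) = Add(4, Add(Rational(790, 323), Mul(Rational(1, 323), s))) = Add(Rational(2082, 323), Mul(Rational(1, 323), s)))
Add(-1910838, Mul(-1, Function('n')(V, 318))) = Add(-1910838, Mul(-1, Add(Rational(2082, 323), Mul(Rational(1, 323), 318)))) = Add(-1910838, Mul(-1, Add(Rational(2082, 323), Rational(318, 323)))) = Add(-1910838, Mul(-1, Rational(2400, 323))) = Add(-1910838, Rational(-2400, 323)) = Rational(-617203074, 323)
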